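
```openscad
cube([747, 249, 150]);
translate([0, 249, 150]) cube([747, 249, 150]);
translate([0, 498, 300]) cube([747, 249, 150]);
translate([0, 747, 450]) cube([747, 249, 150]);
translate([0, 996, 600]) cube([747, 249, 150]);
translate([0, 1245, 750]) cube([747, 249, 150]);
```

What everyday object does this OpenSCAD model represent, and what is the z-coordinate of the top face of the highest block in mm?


A staircase. The total rise is 900 mm.

6 identical blocks, each offset up and back from the previous — a staircase. Each step is 150 mm tall and there are 6 of them, so the total rise is 6 × 150 = 900 mm.


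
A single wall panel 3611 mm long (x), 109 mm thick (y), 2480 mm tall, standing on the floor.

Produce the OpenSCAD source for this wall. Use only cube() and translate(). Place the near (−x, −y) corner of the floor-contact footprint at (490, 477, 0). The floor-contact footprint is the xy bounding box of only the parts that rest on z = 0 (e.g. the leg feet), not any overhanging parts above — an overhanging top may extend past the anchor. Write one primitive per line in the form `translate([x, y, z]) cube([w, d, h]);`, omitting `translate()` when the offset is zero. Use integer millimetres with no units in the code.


translate([490, 477, 0]) cube([3611, 109, 2480]);


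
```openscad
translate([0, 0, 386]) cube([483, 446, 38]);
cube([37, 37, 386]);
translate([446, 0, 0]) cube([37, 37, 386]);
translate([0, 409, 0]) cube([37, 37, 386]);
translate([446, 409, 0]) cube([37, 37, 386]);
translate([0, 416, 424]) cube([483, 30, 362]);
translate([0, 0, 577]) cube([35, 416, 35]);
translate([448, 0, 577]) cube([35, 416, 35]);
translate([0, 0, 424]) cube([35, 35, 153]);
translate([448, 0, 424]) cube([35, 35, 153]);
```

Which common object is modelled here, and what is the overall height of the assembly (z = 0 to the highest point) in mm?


A chair. The overall height is 786 mm.

A slab on four corner posts with a tall panel at the back — a chair. The seat slab sits at z = 386 with thickness 38, and the 362 mm backrest starts at the seat top, so the overall height is 386 + 38 + 362 = 786 mm.


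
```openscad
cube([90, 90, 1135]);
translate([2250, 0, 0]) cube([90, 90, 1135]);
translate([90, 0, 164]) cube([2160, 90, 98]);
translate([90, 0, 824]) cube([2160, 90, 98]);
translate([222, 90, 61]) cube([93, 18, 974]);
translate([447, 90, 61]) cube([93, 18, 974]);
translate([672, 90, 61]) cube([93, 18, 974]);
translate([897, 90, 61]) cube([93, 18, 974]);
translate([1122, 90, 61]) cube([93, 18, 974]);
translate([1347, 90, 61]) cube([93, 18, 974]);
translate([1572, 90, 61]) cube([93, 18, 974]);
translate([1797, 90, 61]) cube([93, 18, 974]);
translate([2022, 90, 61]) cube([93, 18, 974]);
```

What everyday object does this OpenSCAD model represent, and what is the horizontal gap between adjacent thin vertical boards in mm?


A fence section. The picket gap is 132 mm.

Two posts, two rails, 9 pickets — a fence section. Span 2160 mm holds 9 pickets of 93 mm with 10 equal gaps: ⌊(2160 − 9·93) / 10⌋ = 132 mm.


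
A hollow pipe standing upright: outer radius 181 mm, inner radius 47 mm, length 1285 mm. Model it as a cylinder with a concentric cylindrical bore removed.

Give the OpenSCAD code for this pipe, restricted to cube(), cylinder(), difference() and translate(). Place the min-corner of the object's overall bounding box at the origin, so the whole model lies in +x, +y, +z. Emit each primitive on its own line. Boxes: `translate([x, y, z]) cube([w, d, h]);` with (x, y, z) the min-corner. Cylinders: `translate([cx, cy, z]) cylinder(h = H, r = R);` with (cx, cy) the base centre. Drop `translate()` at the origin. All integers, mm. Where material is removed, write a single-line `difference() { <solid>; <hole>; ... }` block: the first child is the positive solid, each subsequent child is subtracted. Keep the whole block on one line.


difference() { translate([181, 181, 0]) cylinder(h = 1285, r = 181); translate([181, 181, 0]) cylinder(h = 1285, r = 47); }


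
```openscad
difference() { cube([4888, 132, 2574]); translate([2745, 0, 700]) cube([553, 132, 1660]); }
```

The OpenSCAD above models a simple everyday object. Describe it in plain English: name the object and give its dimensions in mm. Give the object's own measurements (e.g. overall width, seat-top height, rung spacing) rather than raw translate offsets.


A wall 4888 mm long (x), 132 mm thick (y), 2574 mm tall, with a rectangular window opening cut through it. The opening is 553 mm wide and 1660 mm tall; its sill is at z = 700 mm and its near (−x) edge is 2745 mm from the wall's −x end. The opening passes through the full wall thickness.


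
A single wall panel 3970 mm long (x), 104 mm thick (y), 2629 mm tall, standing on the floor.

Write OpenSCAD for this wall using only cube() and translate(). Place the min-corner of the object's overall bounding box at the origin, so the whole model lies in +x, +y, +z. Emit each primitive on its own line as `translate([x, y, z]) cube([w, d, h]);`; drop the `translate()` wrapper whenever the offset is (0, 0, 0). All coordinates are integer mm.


cube([3970, 104, 2629]);


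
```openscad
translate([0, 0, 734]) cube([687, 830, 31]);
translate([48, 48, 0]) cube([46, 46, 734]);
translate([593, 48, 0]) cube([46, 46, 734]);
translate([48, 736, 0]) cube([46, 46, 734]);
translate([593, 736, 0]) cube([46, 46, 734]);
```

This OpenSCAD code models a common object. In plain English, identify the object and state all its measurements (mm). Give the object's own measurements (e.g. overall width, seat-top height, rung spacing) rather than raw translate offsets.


A rectangular dining table. The top is 687×830×31 mm with its upper surface at z = 765 mm. It stands on four 46×46 mm square legs, each inset 48 mm from the nearest pair of top edges, running from the floor to the underside of the top.


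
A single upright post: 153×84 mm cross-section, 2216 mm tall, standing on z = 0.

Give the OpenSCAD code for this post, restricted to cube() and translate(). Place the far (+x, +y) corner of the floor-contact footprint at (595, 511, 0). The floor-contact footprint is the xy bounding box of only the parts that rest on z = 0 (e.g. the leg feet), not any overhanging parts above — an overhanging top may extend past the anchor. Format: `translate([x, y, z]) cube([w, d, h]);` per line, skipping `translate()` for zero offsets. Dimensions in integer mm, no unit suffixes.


translate([442, 427, 0]) cube([153, 84, 2216]);


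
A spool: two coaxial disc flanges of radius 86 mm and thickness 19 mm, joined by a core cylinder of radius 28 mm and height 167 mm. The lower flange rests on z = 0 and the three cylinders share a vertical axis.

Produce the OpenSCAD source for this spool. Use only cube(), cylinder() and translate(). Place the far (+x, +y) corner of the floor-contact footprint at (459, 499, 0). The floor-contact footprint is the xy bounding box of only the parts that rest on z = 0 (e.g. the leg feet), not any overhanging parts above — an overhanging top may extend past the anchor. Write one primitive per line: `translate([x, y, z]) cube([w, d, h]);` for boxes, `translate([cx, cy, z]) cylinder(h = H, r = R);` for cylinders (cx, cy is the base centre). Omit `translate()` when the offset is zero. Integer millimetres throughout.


translate([373, 413, 0]) cylinder(h = 19, r = 86);
translate([373, 413, 19]) cylinder(h = 167, r = 28);
translate([373, 413, 186]) cylinder(h = 19, r = 86);


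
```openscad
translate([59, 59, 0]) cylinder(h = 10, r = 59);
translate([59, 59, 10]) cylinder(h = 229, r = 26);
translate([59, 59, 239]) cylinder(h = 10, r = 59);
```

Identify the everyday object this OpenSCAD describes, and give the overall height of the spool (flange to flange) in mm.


A spool. The overall height is 249 mm.

Three coaxial cylinders, large–small–large — a spool. Two 10 mm flanges and a 229 mm core give 10 + 229 + 10 = 249 mm.


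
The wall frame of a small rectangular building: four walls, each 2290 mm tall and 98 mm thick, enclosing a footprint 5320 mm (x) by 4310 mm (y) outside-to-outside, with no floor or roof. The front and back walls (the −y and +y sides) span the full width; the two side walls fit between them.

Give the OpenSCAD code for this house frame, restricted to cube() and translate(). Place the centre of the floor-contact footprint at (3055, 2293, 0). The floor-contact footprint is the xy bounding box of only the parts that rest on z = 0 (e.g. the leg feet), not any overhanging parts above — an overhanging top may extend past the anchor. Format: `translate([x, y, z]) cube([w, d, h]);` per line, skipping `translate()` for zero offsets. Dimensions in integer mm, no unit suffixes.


translate([395, 138, 0]) cube([5320, 98, 2290]);
translate([395, 4350, 0]) cube([5320, 98, 2290]);
translate([395, 236, 0]) cube([98, 4114, 2290]);
translate([5617, 236, 0]) cube([98, 4114, 2290]);


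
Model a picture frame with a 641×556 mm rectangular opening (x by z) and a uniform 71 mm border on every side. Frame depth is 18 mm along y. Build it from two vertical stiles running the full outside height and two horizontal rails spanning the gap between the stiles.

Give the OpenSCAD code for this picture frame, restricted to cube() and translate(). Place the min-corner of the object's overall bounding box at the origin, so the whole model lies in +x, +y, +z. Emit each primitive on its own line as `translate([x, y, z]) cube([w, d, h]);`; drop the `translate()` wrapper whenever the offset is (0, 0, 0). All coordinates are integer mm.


cube([71, 18, 698]);
translate([712, 0, 0]) cube([71, 18, 698]);
translate([71, 0, 0]) cube([641, 18, 71]);
translate([71, 0, 627]) cube([641, 18, 71]);


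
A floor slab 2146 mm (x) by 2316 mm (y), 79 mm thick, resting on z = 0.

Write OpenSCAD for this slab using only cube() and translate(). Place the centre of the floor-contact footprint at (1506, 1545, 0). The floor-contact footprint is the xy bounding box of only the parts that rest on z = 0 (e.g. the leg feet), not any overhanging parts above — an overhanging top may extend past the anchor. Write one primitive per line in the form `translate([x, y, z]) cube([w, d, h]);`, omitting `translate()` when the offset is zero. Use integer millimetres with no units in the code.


translate([433, 387, 0]) cube([2146, 2316, 79]);


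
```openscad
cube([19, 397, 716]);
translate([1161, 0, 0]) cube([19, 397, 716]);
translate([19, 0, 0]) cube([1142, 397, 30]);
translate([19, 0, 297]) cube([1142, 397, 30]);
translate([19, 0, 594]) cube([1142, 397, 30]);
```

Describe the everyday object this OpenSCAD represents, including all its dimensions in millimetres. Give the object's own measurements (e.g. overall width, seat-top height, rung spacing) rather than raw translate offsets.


An open bookshelf. Two side panels, each 19 mm thick, 397 mm deep and 716 mm tall, stand 1180 mm apart (outside-to-outside). Between them sit 3 shelves, each 30 mm thick and 397 mm deep, spanning the full gap between the sides. The bottom shelf rests on the floor (its underside at z = 0) and the clear gap between one shelf's top and the next shelf's underside is 267 mm.


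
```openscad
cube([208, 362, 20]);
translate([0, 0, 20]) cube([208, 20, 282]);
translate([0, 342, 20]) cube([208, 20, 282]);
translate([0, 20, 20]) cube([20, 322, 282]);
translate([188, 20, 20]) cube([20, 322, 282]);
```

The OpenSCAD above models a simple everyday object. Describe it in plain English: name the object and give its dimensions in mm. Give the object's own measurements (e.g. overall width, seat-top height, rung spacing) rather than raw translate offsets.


An open-topped rectangular box: outside dimensions 208×362×302 mm, with a uniform wall and base thickness of 20 mm. The base is a full 208×362 slab on the floor; four walls sit on top of the base. The front and back walls (the −y and +y sides) span the full width; the two side walls fit between them.


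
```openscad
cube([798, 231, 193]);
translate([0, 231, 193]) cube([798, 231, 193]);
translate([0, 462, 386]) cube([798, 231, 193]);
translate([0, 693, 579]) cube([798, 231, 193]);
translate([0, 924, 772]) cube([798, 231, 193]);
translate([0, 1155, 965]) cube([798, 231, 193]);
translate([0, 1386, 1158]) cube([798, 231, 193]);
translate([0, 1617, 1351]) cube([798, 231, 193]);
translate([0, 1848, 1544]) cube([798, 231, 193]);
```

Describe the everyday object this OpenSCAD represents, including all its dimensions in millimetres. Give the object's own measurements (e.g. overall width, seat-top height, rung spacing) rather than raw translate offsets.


A straight staircase of 9 solid steps. Each step is 798 mm wide (x), 231 mm deep (y, the going) and 193 mm tall (the rise). The first step rests on the floor; each subsequent step sits one going further in +y and one rise higher in +z, directly behind and above the previous step with no overlap.


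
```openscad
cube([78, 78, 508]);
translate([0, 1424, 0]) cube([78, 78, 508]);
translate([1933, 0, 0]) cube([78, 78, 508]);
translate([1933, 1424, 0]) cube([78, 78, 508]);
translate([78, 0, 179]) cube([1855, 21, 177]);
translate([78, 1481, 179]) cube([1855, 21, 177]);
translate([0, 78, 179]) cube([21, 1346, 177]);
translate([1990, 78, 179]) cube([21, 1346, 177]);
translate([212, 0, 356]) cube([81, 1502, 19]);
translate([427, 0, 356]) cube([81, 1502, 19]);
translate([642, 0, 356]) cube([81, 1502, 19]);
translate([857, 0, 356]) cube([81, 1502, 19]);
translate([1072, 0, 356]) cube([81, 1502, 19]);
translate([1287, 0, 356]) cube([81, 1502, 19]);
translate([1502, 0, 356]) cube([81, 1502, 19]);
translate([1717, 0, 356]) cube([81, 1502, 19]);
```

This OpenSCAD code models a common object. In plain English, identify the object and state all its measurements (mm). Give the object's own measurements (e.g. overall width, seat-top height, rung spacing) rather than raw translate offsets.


A bed frame 2011 mm long (x) by 1502 mm wide (y). Four 78×78 mm corner posts, 508 mm tall, at the corners of the footprint. Four rails of 21 mm thickness and 177 mm height run between adjacent posts with their undersides at z = 179 mm, their outer faces flush with the outside of the frame (the two x-running rails run between the posts' inner faces; the two y-running rails run between the posts' inner faces). 8 slats, each 81 mm wide (x) and 19 mm thick, lie across the top of the two x-running rails, running the full 1502 mm width of the frame in y; along x they sit between the end posts with a 134 mm gap after the −x posts and between neighbouring slats, leaving 135 mm before the +x posts.


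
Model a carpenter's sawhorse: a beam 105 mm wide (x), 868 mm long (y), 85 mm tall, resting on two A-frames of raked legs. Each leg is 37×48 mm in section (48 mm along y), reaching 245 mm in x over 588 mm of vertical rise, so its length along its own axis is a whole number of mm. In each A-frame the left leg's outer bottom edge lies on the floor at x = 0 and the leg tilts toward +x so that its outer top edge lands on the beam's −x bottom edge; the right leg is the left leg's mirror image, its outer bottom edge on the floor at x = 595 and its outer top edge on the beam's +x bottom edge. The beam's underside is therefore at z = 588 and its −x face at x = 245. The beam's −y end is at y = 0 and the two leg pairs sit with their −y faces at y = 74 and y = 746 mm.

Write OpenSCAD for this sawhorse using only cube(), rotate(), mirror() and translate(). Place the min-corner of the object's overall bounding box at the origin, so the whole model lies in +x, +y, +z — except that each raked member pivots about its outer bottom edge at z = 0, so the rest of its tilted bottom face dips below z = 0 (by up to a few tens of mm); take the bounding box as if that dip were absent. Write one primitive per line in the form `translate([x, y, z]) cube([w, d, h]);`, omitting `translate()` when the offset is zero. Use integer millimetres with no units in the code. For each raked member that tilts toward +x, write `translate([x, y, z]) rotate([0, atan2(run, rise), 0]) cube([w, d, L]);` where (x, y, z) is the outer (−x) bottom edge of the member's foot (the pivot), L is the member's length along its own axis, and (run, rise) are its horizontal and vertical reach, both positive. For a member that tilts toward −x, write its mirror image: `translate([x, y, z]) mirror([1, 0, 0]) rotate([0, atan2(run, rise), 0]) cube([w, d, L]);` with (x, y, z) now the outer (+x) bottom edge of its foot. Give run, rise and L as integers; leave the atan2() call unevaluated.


translate([245, 0, 588]) cube([105, 868, 85]);
translate([0, 74, 0]) rotate([0, atan2(245, 588), 0]) cube([37, 48, 637]);
translate([595, 74, 0]) mirror([1, 0, 0]) rotate([0, atan2(245, 588), 0]) cube([37, 48, 637]);
translate([0, 746, 0]) rotate([0, atan2(245, 588), 0]) cube([37, 48, 637]);
translate([595, 746, 0]) mirror([1, 0, 0]) rotate([0, atan2(245, 588), 0]) cube([37, 48, 637]);


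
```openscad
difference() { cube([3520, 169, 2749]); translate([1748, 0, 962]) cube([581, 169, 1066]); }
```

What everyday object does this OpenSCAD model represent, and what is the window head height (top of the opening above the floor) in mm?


A wall with a window opening. The window head height is 2028 mm.

A wall with a rectangular opening subtracted — a window. Sill at z = 962, opening 1066 mm tall, so the head is at 962 + 1066 = 2028 mm.


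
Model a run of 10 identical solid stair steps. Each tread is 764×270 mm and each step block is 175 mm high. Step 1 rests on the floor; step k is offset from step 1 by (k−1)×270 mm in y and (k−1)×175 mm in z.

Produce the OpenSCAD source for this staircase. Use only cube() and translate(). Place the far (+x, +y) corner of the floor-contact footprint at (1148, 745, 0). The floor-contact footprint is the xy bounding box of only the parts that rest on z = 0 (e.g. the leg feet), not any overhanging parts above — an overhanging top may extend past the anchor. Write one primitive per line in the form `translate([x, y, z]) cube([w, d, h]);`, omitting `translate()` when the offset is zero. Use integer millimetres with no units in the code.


translate([384, 475, 0]) cube([764, 270, 175]);
translate([384, 745, 175]) cube([764, 270, 175]);
translate([384, 1015, 350]) cube([764, 270, 175]);
translate([384, 1285, 525]) cube([764, 270, 175]);
translate([384, 1555, 700]) cube([764, 270, 175]);
translate([384, 1825, 875]) cube([764, 270, 175]);
translate([384, 2095, 1050]) cube([764, 270, 175]);
translate([384, 2365, 1225]) cube([764, 270, 175]);
translate([384, 2635, 1400]) cube([764, 270, 175]);
translate([384, 2905, 1575]) cube([764, 270, 175]);


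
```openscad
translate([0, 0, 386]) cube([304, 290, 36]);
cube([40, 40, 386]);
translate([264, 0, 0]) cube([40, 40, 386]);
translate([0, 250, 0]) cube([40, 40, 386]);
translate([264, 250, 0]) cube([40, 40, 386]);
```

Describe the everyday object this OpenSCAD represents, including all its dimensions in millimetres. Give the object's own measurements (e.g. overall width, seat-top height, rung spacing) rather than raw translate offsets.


A four-legged stool. The seat is a 304×290×36 mm slab whose top surface is at z = 422 mm; four square legs, each 40×40 mm in cross-section, run from the floor (z = 0) to the underside of the seat, each flush with a corner of the seat.


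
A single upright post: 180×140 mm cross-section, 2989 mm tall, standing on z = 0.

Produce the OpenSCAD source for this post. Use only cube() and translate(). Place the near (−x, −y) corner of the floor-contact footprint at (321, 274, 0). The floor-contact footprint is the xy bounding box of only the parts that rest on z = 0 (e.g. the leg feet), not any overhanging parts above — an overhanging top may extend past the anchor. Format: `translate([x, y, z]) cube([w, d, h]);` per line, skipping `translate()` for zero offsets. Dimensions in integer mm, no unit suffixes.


translate([321, 274, 0]) cube([180, 140, 2989]);


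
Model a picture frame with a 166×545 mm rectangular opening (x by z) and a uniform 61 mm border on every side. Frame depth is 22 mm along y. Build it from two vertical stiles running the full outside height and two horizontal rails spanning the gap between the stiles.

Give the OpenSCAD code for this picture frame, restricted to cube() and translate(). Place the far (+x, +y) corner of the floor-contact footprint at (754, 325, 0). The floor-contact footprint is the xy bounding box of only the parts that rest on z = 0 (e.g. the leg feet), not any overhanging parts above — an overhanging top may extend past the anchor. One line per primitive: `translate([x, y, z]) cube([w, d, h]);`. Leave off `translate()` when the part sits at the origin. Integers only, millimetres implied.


translate([466, 303, 0]) cube([61, 22, 667]);
translate([693, 303, 0]) cube([61, 22, 667]);
translate([527, 303, 0]) cube([166, 22, 61]);
translate([527, 303, 606]) cube([166, 22, 61]);


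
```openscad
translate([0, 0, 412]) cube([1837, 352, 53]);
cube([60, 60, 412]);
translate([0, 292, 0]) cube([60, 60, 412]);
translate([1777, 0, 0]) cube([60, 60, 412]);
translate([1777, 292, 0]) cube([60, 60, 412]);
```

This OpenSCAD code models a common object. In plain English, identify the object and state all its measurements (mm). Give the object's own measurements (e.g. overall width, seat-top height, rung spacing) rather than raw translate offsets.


A bench: a 1837×352 mm seat slab, 53 mm thick, top at z = 465 mm, on four 60×60 mm square legs flush with the seat corners and standing on z = 0.


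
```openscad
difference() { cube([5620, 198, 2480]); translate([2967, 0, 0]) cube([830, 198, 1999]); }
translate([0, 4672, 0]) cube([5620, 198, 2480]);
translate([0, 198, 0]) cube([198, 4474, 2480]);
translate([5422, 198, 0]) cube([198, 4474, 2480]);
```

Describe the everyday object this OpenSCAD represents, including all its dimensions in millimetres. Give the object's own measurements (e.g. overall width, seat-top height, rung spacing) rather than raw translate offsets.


A single room: four walls, each 2480 mm tall and 198 mm thick, enclosing an outside footprint 5620×4870 mm (x × y), no floor or roof. The front and back walls (−y and +y sides) run the full x-width; the side walls fit between their inner faces. A door opening 830 mm wide and 1999 mm tall is cut through the front wall from the floor up, its −x edge 2967 mm from the wall's −x end.


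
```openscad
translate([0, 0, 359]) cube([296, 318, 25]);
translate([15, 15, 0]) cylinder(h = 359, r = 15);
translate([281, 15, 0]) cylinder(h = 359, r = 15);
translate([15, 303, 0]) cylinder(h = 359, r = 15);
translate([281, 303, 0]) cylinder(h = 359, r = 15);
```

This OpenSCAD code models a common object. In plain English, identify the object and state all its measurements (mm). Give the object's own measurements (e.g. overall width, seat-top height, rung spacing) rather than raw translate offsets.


A simple wooden stool: a rectangular seat 296 mm (x) by 318 mm (y), 25 mm thick, top face at z = 384 mm, on four round legs, each 30 mm in diameter. The legs rest on z = 0, each leg's axis is inset half a diameter from the nearest pair of seat edges (so the leg's bounding box is flush with the corner).


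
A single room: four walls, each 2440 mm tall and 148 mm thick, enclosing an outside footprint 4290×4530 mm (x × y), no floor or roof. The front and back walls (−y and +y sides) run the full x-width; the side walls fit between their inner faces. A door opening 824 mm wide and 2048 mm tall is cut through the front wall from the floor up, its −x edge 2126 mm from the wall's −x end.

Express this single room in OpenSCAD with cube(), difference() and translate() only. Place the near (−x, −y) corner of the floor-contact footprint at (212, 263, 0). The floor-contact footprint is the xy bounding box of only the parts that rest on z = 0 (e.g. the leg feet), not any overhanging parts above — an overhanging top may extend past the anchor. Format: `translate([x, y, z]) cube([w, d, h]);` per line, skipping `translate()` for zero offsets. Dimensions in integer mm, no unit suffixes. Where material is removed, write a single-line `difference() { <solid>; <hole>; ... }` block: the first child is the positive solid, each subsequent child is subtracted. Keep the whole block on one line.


difference() { translate([212, 263, 0]) cube([4290, 148, 2440]); translate([2338, 263, 0]) cube([824, 148, 2048]); }
translate([212, 4645, 0]) cube([4290, 148, 2440]);
translate([212, 411, 0]) cube([148, 4234, 2440]);
translate([4354, 411, 0]) cube([148, 4234, 2440]);


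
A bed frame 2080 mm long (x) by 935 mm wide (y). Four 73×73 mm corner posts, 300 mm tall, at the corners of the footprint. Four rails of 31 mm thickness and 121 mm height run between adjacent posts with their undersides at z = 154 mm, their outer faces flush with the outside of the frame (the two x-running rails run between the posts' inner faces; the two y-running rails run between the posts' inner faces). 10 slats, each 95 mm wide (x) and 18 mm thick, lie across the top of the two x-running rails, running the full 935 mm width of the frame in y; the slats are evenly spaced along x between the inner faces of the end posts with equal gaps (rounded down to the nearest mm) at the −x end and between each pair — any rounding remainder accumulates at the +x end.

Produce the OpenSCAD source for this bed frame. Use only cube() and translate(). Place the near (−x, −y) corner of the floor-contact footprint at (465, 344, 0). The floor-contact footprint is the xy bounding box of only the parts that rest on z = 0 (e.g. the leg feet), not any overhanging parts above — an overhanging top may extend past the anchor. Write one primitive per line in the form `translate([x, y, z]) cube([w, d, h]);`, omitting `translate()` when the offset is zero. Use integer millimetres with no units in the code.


translate([465, 344, 0]) cube([73, 73, 300]);
translate([465, 1206, 0]) cube([73, 73, 300]);
translate([2472, 344, 0]) cube([73, 73, 300]);
translate([2472, 1206, 0]) cube([73, 73, 300]);
translate([538, 344, 154]) cube([1934, 31, 121]);
translate([538, 1248, 154]) cube([1934, 31, 121]);
translate([465, 417, 154]) cube([31, 789, 121]);
translate([2514, 417, 154]) cube([31, 789, 121]);
translate([627, 344, 275]) cube([95, 935, 18]);
translate([811, 344, 275]) cube([95, 935, 18]);
translate([995, 344, 275]) cube([95, 935, 18]);
translate([1179, 344, 275]) cube([95, 935, 18]);
translate([1363, 344, 275]) cube([95, 935, 18]);
translate([1547, 344, 275]) cube([95, 935, 18]);
translate([1731, 344, 275]) cube([95, 935, 18]);
translate([1915, 344, 275]) cube([95, 935, 18]);
translate([2099, 344, 275]) cube([95, 935, 18]);
translate([2283, 344, 275]) cube([95, 935, 18]);


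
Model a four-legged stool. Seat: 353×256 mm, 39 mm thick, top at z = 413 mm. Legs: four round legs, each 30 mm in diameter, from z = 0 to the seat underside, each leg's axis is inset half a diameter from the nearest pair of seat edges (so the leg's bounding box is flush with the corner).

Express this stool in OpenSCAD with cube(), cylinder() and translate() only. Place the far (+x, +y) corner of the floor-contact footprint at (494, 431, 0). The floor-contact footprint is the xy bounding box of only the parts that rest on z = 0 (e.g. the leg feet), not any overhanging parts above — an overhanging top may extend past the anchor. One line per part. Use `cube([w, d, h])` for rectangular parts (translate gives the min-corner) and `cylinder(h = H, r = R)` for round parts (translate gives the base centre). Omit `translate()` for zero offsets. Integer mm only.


translate([141, 175, 374]) cube([353, 256, 39]);
translate([156, 190, 0]) cylinder(h = 374, r = 15);
translate([479, 190, 0]) cylinder(h = 374, r = 15);
translate([156, 416, 0]) cylinder(h = 374, r = 15);
translate([479, 416, 0]) cylinder(h = 374, r = 15);


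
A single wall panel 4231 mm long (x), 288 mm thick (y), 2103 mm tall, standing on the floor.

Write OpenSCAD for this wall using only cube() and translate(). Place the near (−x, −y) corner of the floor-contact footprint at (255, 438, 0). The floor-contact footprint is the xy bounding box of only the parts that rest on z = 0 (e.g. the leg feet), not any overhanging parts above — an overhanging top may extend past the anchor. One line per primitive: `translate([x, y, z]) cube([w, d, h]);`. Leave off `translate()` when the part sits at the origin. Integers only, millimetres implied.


translate([255, 438, 0]) cube([4231, 288, 2103]);


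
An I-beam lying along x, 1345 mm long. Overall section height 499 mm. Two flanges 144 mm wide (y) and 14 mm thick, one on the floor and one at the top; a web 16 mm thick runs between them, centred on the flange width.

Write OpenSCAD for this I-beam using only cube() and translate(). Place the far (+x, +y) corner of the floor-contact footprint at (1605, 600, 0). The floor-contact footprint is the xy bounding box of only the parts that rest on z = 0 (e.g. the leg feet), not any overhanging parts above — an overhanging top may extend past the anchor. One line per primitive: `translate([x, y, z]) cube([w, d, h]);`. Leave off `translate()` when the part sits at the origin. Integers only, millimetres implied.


translate([260, 456, 0]) cube([1345, 144, 14]);
translate([260, 520, 14]) cube([1345, 16, 471]);
translate([260, 456, 485]) cube([1345, 144, 14]);


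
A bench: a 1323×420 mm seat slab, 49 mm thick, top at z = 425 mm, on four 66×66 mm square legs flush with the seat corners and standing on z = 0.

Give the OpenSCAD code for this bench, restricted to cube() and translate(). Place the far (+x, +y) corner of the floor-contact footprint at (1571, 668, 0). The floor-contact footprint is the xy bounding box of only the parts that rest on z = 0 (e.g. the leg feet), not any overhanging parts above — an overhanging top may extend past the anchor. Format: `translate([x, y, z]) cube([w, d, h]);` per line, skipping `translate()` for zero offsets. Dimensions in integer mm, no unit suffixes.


translate([248, 248, 376]) cube([1323, 420, 49]);
translate([248, 248, 0]) cube([66, 66, 376]);
translate([248, 602, 0]) cube([66, 66, 376]);
translate([1505, 248, 0]) cube([66, 66, 376]);
translate([1505, 602, 0]) cube([66, 66, 376]);


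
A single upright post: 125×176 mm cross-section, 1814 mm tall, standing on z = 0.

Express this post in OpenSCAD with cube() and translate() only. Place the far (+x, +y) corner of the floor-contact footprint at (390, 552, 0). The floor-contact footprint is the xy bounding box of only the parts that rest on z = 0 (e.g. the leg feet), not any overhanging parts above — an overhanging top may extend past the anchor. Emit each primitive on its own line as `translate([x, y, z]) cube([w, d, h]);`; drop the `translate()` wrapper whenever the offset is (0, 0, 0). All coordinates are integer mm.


translate([265, 376, 0]) cube([125, 176, 1814]);


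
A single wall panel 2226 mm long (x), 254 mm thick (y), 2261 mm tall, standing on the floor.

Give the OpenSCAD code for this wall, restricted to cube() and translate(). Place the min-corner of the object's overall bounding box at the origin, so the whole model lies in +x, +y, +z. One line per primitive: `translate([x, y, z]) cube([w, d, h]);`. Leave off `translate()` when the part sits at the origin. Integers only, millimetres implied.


cube([2226, 254, 2261]);


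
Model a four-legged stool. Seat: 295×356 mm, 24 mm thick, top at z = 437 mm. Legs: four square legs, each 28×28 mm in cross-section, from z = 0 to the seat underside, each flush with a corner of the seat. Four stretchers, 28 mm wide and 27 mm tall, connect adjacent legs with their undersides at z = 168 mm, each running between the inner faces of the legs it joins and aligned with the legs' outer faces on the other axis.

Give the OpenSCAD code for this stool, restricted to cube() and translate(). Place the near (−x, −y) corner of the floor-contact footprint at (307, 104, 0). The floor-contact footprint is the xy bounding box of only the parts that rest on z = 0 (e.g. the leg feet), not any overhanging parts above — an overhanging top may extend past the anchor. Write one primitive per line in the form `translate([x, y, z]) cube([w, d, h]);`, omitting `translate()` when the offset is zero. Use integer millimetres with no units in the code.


translate([307, 104, 413]) cube([295, 356, 24]);
translate([307, 104, 0]) cube([28, 28, 413]);
translate([574, 104, 0]) cube([28, 28, 413]);
translate([307, 432, 0]) cube([28, 28, 413]);
translate([574, 432, 0]) cube([28, 28, 413]);
translate([335, 104, 168]) cube([239, 28, 27]);
translate([335, 432, 168]) cube([239, 28, 27]);
translate([307, 132, 168]) cube([28, 300, 27]);
translate([574, 132, 168]) cube([28, 300, 27]);


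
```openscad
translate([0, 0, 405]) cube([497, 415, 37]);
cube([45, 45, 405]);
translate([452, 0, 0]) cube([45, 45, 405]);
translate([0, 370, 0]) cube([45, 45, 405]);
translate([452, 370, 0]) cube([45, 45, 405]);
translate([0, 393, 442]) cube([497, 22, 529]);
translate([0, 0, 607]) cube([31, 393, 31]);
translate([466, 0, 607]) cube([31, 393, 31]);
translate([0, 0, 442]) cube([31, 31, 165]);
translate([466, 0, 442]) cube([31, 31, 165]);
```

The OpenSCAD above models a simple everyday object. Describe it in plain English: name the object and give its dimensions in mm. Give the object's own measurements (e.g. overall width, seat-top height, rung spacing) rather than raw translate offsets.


A chair. The seat is a 497×415×37 mm slab with its top at z = 442 mm, on four 45×45 mm corner legs (flush with the seat edges, standing on z = 0). A flat backrest 22 mm thick, 529 mm tall, spans the full seat width and rises from the seat top along its +y edge, rear face flush with the rear of the seat. Two armrests of 31×31 mm section run along each side from the seat's front edge to the front of the backrest, top faces 196 mm above the seat top and outer faces flush with the seat's x-edges; a 31×31 mm post under the front of each armrest stands on the seat at the front corner.


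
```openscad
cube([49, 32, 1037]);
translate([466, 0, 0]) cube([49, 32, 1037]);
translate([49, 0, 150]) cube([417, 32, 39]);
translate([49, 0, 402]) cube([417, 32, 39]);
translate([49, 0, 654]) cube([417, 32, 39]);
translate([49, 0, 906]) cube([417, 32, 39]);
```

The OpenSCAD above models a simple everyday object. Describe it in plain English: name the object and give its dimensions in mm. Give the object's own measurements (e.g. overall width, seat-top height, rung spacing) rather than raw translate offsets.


A straight ladder. Two 49×32 mm vertical rails, 1037 mm tall, stand 515 mm apart (outside-to-outside) with their front faces coplanar on the −y side. 4 rungs, each 32 mm deep and 39 mm tall, span between the inner faces of the rails, front faces flush with the rails. The lowest rung's underside is at z = 150 mm and rungs are spaced 252 mm apart (underside to underside).


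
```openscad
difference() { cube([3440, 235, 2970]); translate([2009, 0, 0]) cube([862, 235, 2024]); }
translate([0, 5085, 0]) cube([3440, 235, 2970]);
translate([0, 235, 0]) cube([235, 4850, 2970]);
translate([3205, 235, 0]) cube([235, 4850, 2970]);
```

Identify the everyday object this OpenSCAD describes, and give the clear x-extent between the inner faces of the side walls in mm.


A single room. The interior width is 2970 mm.

Four walls enclosing a rectangle with a door in the front wall — a room. Outside width 3440 minus two 235 mm walls gives 2970 mm.


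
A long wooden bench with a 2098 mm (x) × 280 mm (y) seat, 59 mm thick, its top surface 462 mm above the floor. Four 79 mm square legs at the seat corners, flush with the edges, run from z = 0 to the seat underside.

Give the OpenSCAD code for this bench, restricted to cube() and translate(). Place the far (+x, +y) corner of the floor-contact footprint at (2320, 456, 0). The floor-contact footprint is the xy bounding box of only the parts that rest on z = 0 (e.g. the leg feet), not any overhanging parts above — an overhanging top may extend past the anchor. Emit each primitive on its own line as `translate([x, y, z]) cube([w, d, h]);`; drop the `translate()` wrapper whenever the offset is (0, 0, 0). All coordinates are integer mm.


translate([222, 176, 403]) cube([2098, 280, 59]);
translate([222, 176, 0]) cube([79, 79, 403]);
translate([222, 377, 0]) cube([79, 79, 403]);
translate([2241, 176, 0]) cube([79, 79, 403]);
translate([2241, 377, 0]) cube([79, 79, 403]);


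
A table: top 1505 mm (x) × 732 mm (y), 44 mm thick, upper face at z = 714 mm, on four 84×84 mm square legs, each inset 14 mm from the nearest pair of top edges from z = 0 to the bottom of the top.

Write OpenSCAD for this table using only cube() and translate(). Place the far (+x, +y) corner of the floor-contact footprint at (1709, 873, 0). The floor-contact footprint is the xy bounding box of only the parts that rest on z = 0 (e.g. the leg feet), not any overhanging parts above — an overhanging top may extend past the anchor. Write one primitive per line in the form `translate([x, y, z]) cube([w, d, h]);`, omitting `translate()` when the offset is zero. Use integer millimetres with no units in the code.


translate([218, 155, 670]) cube([1505, 732, 44]);
translate([232, 169, 0]) cube([84, 84, 670]);
translate([1625, 169, 0]) cube([84, 84, 670]);
translate([232, 789, 0]) cube([84, 84, 670]);
translate([1625, 789, 0]) cube([84, 84, 670]);


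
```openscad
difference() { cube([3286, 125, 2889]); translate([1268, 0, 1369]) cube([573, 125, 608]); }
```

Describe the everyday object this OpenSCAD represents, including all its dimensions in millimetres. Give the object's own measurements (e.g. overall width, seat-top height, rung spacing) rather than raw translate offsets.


A wall 3286 mm long (x), 125 mm thick (y), 2889 mm tall, with a rectangular window opening cut through it. The opening is 573 mm wide and 608 mm tall; its sill is at z = 1369 mm and its near (−x) edge is 1268 mm from the wall's −x end. The opening passes through the full wall thickness.


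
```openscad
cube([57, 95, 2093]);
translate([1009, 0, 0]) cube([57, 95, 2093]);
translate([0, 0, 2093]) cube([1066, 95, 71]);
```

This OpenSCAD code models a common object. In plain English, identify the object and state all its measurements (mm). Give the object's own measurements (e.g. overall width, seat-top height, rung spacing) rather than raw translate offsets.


A door frame. The clear opening is 952 mm wide and 2093 mm high. Two 57 mm wide jambs, 95 mm deep, stand either side of the opening from the floor to the top of the opening. A 71 mm thick head sits across the top of both jambs, spanning the full outside width of the frame.


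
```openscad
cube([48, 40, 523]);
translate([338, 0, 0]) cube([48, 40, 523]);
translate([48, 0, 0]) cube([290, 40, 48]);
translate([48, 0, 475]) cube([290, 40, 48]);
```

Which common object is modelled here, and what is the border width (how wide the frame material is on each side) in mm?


A picture frame. The border width is 48 mm.

Four thin pieces enclosing a rectangular opening — a picture frame. The two full-height stiles are 523 mm tall; the top rail sits at z = 475 and is 48 mm tall, so the border above the opening is 523 − 475 = 48 mm, matching the stile x-width.


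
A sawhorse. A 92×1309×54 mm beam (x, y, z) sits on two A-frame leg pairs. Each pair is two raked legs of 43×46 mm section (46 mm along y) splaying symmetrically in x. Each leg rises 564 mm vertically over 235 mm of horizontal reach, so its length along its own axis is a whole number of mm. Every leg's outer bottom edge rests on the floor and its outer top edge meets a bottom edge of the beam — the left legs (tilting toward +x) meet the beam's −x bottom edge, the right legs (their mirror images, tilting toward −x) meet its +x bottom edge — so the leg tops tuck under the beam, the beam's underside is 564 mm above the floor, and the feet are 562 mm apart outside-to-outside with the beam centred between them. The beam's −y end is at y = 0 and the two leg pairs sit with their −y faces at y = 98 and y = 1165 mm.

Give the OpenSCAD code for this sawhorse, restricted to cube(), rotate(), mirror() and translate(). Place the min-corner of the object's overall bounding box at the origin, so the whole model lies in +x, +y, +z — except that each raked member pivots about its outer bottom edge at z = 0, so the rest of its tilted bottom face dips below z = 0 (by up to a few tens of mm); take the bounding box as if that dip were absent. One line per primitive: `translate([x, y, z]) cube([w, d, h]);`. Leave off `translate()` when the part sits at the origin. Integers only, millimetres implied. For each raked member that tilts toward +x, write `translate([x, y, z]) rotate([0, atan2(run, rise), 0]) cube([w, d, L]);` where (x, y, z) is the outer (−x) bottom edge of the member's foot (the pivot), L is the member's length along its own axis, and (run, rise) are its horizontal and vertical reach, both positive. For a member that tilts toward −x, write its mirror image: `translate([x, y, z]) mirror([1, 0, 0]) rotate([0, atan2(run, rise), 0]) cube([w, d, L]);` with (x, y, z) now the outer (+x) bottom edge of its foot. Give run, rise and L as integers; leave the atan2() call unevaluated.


translate([235, 0, 564]) cube([92, 1309, 54]);
translate([0, 98, 0]) rotate([0, atan2(235, 564), 0]) cube([43, 46, 611]);
translate([562, 98, 0]) mirror([1, 0, 0]) rotate([0, atan2(235, 564), 0]) cube([43, 46, 611]);
translate([0, 1165, 0]) rotate([0, atan2(235, 564), 0]) cube([43, 46, 611]);
translate([562, 1165, 0]) mirror([1, 0, 0]) rotate([0, atan2(235, 564), 0]) cube([43, 46, 611]);
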